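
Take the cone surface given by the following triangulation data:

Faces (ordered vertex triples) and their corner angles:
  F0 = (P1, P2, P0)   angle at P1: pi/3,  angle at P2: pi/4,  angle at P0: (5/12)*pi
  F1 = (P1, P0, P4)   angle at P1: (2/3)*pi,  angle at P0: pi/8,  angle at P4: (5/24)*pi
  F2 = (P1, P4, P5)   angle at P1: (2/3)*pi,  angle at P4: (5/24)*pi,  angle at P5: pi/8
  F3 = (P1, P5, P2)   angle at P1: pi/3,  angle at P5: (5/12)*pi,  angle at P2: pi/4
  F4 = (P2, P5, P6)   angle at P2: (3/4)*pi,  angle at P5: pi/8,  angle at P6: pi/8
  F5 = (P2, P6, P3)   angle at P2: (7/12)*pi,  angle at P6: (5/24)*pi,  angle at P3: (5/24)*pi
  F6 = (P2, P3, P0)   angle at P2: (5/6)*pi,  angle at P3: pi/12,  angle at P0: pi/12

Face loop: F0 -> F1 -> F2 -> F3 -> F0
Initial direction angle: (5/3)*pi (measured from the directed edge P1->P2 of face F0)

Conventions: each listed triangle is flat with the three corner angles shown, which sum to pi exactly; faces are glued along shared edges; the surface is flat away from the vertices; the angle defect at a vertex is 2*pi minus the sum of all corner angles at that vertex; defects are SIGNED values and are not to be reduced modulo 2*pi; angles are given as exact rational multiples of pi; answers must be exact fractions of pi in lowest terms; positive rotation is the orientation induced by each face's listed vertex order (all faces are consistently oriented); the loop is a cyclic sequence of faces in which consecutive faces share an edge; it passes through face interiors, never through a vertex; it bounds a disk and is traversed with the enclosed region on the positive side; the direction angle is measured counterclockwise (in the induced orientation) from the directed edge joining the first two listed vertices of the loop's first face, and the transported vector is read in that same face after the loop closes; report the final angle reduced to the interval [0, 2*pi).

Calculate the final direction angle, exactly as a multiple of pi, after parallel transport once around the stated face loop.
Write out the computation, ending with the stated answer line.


enclosed vertex P1: corner angles sum to 2*pi, defect = 2*pi - 2*pi = 0
the rotation equals the total enclosed defect, so the final angle is initial + defects (mod 2*pi)
final angle = (5/3)*pi + 0 = (5/3)*pi (mod 2*pi)

Answer: final direction angle = (5/3)*pi


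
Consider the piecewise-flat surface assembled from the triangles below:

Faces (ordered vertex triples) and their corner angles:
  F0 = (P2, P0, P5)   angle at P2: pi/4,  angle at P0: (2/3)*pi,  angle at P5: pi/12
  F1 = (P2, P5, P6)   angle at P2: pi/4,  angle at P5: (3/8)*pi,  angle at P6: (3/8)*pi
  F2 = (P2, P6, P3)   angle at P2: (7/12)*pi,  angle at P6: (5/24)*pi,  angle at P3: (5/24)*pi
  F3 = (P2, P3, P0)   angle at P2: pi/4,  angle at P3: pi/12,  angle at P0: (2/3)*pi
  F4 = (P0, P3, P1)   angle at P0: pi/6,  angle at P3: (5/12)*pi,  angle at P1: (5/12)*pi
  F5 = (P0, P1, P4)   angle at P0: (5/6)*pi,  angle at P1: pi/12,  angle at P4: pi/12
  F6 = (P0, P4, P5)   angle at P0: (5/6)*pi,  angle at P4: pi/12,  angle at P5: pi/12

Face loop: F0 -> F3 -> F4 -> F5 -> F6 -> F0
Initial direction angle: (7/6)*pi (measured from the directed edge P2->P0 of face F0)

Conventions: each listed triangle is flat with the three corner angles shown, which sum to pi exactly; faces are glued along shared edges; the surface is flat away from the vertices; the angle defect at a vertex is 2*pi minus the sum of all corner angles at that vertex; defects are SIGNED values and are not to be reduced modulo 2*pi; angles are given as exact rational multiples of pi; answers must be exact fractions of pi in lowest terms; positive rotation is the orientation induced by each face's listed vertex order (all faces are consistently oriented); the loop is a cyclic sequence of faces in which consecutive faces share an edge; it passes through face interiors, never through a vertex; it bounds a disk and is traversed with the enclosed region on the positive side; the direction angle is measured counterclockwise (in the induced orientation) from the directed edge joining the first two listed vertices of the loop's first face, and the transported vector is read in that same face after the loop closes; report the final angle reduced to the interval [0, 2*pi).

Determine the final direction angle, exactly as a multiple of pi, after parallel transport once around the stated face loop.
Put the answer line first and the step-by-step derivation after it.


Answer: final direction angle = 0

enclosed vertex P0: corner angles sum to (19/6)*pi, defect = 2*pi - (19/6)*pi = (-7/6)*pi
the rotation equals the total enclosed defect, so the final angle is initial + defects (mod 2*pi)
final angle = (7/6)*pi - (7/6)*pi = 0 (mod 2*pi)


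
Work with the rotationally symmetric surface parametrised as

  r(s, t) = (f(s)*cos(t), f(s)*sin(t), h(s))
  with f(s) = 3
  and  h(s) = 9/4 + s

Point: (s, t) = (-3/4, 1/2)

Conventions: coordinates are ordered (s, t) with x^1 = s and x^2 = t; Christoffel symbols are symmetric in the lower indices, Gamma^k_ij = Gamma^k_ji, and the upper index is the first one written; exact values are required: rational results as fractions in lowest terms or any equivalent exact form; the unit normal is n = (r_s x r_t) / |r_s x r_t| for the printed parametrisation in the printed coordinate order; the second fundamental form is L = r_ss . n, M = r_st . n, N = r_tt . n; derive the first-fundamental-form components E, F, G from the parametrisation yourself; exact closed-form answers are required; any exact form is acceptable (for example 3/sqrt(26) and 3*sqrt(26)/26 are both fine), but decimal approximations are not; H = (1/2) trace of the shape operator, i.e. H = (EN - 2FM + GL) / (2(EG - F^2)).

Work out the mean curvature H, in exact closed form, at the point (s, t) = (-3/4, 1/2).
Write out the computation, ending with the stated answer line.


f = 3, f' = 0, f'' = 0, h' = 1, h'' = 0
E = 1, F = 0, G = 9; answer radicand W^2 = 1
unnormalised second-form numerators: l = 0, m = 0, n = 3; L = l/sqrt(1), and similarly M = m/sqrt(W^2), N = n/sqrt(W^2)
H = (E*n - 2*F*m + G*l) / (2*(EG - F^2)*sqrt(W^2)); E*n - 2*F*m + G*l = 3, EG - F^2 = 9, so H = (1/6)/sqrt(1)

Answer: H = 1/6


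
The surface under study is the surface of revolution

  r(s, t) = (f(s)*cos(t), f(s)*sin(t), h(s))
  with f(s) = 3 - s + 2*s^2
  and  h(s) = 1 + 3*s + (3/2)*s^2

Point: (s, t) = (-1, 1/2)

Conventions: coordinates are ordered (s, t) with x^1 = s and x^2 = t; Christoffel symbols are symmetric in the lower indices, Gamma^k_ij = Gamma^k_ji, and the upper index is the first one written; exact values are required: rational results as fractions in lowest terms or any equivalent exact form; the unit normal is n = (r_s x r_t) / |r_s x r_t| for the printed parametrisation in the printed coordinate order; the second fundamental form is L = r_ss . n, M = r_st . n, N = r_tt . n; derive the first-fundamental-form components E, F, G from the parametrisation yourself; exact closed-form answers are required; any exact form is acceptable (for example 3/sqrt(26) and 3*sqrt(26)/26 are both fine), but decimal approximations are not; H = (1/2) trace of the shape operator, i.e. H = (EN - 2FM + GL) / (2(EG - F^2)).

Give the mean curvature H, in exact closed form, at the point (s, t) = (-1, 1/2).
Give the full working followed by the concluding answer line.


f = 6, f' = -5, f'' = 4, h' = 0, h'' = 3
E = 25, F = 0, G = 36; answer radicand W^2 = 25
unnormalised second-form numerators: l = -15, m = 0, n = 0; L = l/sqrt(25), and similarly M = m/sqrt(W^2), N = n/sqrt(W^2)
H = (E*n - 2*F*m + G*l) / (2*(EG - F^2)*sqrt(W^2)); E*n - 2*F*m + G*l = -540, EG - F^2 = 900, so H = (-3/10)/sqrt(25)

Answer: H = -3/50


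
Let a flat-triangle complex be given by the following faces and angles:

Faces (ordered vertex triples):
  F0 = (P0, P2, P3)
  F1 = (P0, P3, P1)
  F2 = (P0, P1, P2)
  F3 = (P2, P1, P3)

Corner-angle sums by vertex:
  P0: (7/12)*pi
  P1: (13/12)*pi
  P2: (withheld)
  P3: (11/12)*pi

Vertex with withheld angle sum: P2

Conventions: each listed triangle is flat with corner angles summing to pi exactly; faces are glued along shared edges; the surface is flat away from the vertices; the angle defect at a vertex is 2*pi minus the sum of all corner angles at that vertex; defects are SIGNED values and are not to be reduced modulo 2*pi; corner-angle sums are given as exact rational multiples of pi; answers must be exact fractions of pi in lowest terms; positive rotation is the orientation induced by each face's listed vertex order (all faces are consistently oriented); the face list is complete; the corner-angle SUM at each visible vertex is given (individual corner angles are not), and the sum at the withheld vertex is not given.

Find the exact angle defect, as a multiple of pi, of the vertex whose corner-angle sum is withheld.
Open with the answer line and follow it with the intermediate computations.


Answer: defect(P2) = (7/12)*pi

V = 4, E = 6, F = 4; chi = V - E + F = 2
Gauss-Bonnet: total defect = 2*pi*chi = 4*pi; visible defects sum to (41/12)*pi


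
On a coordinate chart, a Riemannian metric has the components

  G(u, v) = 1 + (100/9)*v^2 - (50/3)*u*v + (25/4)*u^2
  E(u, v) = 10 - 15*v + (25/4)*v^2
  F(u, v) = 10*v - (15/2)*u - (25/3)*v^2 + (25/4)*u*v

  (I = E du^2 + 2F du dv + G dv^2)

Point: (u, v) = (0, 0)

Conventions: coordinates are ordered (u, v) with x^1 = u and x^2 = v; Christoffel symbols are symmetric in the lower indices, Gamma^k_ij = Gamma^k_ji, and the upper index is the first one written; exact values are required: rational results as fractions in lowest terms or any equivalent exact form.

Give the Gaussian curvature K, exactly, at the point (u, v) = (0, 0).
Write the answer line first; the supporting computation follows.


Answer: K = -1/16

E = 10, F = 0, G = 1, EG - F^2 = 10 at the point
E_u = 0, E_v = -15, F_u = -15/2, F_v = 10, G_u = 0, G_v = 0
E_vv = 25/2, F_uv = 25/4, G_uu = 25/2
Apply the Brioschi formula K = (det M1 - det M2)/(EG - F^2)^2 over the derivative matrices of E, F, G.
M1 = [[-E_vv/2 + F_uv - G_uu/2, E_u/2, F_u - E_v/2], [F_v - G_u/2, E, F], [G_v/2, F, G]] = [[-25/4, 0, 0], [10, 10, 0], [0, 0, 1]]; det M1 = -125/2
M2 = [[0, E_v/2, G_u/2], [E_v/2, E, F], [G_u/2, F, G]] = [[0, -15/2, 0], [-15/2, 10, 0], [0, 0, 1]]; det M2 = -225/4
det M1 - det M2 = -25/4; K = -25/4 / (10)^2 = -1/16


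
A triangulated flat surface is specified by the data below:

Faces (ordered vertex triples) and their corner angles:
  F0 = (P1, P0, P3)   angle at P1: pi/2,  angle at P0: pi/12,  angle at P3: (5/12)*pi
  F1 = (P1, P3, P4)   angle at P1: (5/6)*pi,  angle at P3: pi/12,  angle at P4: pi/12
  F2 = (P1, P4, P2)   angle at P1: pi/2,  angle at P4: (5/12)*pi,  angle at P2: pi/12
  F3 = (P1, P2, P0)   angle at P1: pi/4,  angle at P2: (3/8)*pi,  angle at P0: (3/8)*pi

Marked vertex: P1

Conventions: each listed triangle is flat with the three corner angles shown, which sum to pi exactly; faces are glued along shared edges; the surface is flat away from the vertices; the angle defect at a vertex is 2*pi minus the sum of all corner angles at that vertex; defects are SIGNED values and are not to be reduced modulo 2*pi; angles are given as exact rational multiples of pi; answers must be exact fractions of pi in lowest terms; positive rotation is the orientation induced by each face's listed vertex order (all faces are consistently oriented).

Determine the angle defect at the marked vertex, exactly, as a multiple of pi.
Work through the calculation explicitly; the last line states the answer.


Sum of corner angles at P1: (25/12)*pi
defect = 2*pi - (25/12)*pi

Answer: defect(P1) = -pi/12


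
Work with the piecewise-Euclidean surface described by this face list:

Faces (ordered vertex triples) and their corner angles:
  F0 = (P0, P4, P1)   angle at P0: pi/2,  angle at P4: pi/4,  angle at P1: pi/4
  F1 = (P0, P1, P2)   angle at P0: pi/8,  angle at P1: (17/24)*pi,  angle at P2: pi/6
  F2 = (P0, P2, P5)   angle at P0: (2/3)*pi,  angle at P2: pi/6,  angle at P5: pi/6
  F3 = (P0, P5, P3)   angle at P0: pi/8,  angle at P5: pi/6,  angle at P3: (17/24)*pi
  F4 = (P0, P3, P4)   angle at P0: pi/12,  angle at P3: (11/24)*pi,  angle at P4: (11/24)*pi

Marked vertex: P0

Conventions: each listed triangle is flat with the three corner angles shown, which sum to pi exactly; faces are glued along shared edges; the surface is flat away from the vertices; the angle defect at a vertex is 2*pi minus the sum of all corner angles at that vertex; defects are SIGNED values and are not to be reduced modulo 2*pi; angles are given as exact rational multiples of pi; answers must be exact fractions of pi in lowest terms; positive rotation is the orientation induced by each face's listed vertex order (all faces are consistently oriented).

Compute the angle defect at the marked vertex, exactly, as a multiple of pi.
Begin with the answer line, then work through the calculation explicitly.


Answer: defect(P0) = pi/2

Sum of corner angles at P0: (3/2)*pi
defect = 2*pi - (3/2)*pi


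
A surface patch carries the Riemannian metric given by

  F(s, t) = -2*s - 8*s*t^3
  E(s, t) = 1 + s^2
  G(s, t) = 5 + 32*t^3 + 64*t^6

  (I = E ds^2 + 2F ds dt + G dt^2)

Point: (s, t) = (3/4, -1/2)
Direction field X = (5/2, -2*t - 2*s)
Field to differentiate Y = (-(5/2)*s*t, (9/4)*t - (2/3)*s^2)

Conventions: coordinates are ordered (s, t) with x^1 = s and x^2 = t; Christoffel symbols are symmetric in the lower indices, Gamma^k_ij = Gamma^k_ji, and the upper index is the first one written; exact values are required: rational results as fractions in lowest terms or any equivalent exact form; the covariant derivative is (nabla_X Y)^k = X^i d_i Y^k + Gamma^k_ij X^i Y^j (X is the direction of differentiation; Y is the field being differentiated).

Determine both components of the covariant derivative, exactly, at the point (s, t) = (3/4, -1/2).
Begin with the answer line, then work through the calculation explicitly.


Answer: (nabla_X Y)^s = 2251/656, (nabla_X Y)^t = -913/328

E = 25/16, F = -3/4, G = 2 at the point
E_s = 3/2, E_t = 0, F_s = -1, F_t = -9/2, G_s = 0, G_t = 12
EG - F^2 = 41/16;  g^inv = (16/41) * [[2, 3/4], [3/4, 25/16]]
first-kind symbols [ij,l] = (1/2)(d_i g_jl + d_j g_il - d_l g_ij): [ss,s] = E_s/2 = 3/4, [ss,t] = F_s - E_t/2 = -1, [st,s] = E_t/2 = 0, [st,t] = G_s/2 = 0, [tt,s] = F_t - G_s/2 = -9/2, [tt,t] = G_t/2 = 6
Gamma^s_ij = (G*[ij,s] - F*[ij,t])/(EG - F^2), Gamma^t_ij = (E*[ij,t] - F*[ij,s])/(EG - F^2)
Gamma_sss = 12/41, Gamma_sst = 0, Gamma_stt = -72/41, Gamma_tss = -16/41, Gamma_tst = 0, Gamma_ttt = 96/41
X = (5/2, -1/2), Y = (15/16, -3/2) at the point


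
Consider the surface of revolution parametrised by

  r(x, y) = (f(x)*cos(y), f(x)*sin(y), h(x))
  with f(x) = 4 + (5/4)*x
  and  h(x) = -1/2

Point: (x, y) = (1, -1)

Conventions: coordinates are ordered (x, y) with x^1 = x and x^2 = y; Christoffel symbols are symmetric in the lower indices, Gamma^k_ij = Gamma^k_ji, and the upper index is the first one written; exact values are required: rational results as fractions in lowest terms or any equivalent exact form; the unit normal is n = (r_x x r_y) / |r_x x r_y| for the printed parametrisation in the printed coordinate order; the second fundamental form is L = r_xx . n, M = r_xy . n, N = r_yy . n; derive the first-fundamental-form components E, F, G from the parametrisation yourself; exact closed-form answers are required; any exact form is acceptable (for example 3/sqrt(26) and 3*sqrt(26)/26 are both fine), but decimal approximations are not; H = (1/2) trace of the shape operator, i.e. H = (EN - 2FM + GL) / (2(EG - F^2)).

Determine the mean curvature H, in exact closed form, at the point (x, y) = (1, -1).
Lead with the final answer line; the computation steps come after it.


Answer: H = 0

f = 21/4, f' = 5/4, f'' = 0, h' = 0, h'' = 0
E = 25/16, F = 0, G = 441/16; answer radicand W^2 = 25/16
unnormalised second-form numerators: l = 0, m = 0, n = 0; L = l/sqrt(25/16), and similarly M = m/sqrt(W^2), N = n/sqrt(W^2)
H = (E*n - 2*F*m + G*l) / (2*(EG - F^2)*sqrt(W^2)); E*n - 2*F*m + G*l = 0, EG - F^2 = 11025/256, so H = (0)/sqrt(25/16)


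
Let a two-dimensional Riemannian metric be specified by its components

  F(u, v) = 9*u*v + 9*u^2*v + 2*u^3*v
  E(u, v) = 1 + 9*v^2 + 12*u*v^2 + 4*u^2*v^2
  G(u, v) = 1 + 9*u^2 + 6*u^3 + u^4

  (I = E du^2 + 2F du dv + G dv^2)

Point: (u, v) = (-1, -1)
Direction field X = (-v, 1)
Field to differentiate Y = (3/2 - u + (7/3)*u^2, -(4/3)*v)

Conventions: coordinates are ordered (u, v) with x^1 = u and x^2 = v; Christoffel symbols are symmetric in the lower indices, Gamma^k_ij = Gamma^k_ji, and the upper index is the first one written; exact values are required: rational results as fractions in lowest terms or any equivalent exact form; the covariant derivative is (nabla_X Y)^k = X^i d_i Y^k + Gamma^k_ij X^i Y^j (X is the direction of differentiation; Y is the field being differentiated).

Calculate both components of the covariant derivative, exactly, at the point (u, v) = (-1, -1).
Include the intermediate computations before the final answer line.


E = 2, F = 2, G = 5 at the point
E_u = 4, E_v = -2, F_u = 3, F_v = -2, G_u = -4, G_v = 0
EG - F^2 = 6;  g^inv = (1/6) * [[5, -2], [-2, 2]]
first-kind symbols [ij,l] = (1/2)(d_i g_jl + d_j g_il - d_l g_ij): [uu,u] = E_u/2 = 2, [uu,v] = F_u - E_v/2 = 4, [uv,u] = E_v/2 = -1, [uv,v] = G_u/2 = -2, [vv,u] = F_v - G_u/2 = 0, [vv,v] = G_v/2 = 0
Gamma^u_ij = (G*[ij,u] - F*[ij,v])/(EG - F^2), Gamma^v_ij = (E*[ij,v] - F*[ij,u])/(EG - F^2)
Gamma_uuu = 1/3, Gamma_uuv = -1/6, Gamma_uvv = 0, Gamma_vuu = 2/3, Gamma_vuv = -1/3, Gamma_vvv = 0
X = (1, 1), Y = (29/6, 4/3) at the point

Answer: (nabla_X Y)^u = -61/12, (nabla_X Y)^v = -1/6


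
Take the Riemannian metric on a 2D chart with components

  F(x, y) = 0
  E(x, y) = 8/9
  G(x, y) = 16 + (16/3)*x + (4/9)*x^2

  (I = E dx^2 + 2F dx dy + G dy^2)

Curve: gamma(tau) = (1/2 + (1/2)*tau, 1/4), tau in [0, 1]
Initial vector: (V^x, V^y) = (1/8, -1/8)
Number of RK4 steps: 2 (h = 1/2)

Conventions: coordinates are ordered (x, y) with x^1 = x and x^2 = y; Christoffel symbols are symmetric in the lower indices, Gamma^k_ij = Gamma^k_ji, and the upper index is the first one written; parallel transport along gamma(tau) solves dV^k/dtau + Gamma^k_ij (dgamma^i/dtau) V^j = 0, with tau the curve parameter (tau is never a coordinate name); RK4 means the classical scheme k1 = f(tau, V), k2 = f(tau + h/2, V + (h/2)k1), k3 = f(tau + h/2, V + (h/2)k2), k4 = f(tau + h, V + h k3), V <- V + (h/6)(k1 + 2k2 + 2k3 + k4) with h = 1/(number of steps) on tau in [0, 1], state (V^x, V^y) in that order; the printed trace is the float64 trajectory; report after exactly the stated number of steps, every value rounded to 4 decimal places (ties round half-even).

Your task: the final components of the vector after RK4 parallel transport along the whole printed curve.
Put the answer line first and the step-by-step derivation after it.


Answer: V^x = 0.1250, V^y = -0.1161

gamma'(tau) = (1/2, 0); f(tau, V)^k = -Gamma^k_ij(gamma(tau)) gamma'^i(tau) V^j; h = 1/2; intermediate values shown to 6 dp
curve data and Christoffel symbols at the stage parameters:
  tau = 0.000000: gamma = (0.500000, 0.250000), gamma' = (0.500000, 0.000000); Gamma_xxx = 0.000000, Gamma_xxy = 0.000000, Gamma_xyy = -3.250000, Gamma_yxx = 0.000000, Gamma_yxy = 0.153846, Gamma_yyy = 0.000000
  tau = 0.250000: gamma = (0.625000, 0.250000), gamma' = (0.500000, 0.000000); Gamma_xxx = 0.000000, Gamma_xxy = 0.000000, Gamma_xyy = -3.312500, Gamma_yxx = 0.000000, Gamma_yxy = 0.150943, Gamma_yyy = 0.000000
  tau = 0.500000: gamma = (0.750000, 0.250000), gamma' = (0.500000, 0.000000); Gamma_xxx = 0.000000, Gamma_xxy = 0.000000, Gamma_xyy = -3.375000, Gamma_yxx = 0.000000, Gamma_yxy = 0.148148, Gamma_yyy = 0.000000
  tau = 0.750000: gamma = (0.875000, 0.250000), gamma' = (0.500000, 0.000000); Gamma_xxx = 0.000000, Gamma_xxy = 0.000000, Gamma_xyy = -3.437500, Gamma_yxx = 0.000000, Gamma_yxy = 0.145455, Gamma_yyy = 0.000000
  tau = 1.000000: gamma = (1.000000, 0.250000), gamma' = (0.500000, 0.000000); Gamma_xxx = 0.000000, Gamma_xxy = 0.000000, Gamma_xyy = -3.500000, Gamma_yxx = 0.000000, Gamma_yxy = 0.142857, Gamma_yyy = 0.000000
step 0: V^x = 0.1250, V^y = -0.1250
step 1: k1 = (0.000000, 0.009615), k2 = (0.000000, 0.009253), k3 = (0.000000, 0.009259), k4 = (0.000000, 0.008916); V <- V + (h/6)(k1 + 2k2 + 2k3 + k4): V^x = 0.1250, V^y = -0.1204
step 2: k1 = (0.000000, 0.008916), k2 = (0.000000, 0.008592), k3 = (0.000000, 0.008598), k4 = (0.000000, 0.008291); V <- V + (h/6)(k1 + 2k2 + 2k3 + k4): V^x = 0.1250, V^y = -0.1161


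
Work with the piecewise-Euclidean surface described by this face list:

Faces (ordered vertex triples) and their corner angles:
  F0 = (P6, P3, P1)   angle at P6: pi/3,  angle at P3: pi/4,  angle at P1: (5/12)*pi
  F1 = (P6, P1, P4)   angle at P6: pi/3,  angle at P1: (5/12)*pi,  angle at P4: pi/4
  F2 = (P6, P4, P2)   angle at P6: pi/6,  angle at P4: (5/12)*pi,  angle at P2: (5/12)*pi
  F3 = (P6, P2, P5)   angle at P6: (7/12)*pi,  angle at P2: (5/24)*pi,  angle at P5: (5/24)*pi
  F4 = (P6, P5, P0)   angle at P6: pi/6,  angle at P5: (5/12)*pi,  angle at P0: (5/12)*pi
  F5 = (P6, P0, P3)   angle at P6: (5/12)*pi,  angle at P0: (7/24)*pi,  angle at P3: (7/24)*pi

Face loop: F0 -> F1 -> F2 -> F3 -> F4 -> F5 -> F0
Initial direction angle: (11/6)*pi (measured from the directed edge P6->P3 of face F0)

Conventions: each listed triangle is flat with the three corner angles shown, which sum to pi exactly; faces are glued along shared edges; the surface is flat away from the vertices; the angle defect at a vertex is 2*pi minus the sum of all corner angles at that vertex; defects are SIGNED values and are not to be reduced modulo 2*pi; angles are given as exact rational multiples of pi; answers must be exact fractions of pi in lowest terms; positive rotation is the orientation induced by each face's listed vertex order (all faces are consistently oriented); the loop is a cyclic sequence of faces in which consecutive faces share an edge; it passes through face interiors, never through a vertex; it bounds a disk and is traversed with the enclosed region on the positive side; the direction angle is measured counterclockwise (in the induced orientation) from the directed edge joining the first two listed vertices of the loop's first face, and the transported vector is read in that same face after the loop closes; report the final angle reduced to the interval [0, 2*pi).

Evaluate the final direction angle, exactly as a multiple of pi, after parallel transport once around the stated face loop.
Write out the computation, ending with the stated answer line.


enclosed vertex P6: corner angles sum to 2*pi, defect = 2*pi - 2*pi = 0
by Gauss-Bonnet the loop rotates the vector by the enclosed defect sum (positive orientation, mod 2*pi)
final angle = (11/6)*pi + 0 = (11/6)*pi (mod 2*pi)

Answer: final direction angle = (11/6)*pi


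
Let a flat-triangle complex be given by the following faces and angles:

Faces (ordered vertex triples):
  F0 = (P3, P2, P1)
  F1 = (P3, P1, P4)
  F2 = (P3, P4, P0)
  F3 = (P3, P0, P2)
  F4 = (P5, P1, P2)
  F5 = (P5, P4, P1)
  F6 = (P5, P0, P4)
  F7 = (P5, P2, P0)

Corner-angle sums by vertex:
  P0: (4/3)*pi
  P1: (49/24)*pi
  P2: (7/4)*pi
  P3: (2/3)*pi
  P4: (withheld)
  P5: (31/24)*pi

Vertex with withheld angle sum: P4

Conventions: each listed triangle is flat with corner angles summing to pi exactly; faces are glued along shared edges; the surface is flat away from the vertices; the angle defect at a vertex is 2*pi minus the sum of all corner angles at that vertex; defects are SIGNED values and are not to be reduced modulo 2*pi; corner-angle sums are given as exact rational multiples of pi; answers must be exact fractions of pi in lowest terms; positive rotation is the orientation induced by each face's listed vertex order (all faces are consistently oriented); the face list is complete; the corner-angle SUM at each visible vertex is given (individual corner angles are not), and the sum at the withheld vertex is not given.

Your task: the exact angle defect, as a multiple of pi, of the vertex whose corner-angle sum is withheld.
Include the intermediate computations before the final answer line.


V = 6, E = 12, F = 8; chi = V - E + F = 2
Gauss-Bonnet: total defect = 2*pi*chi = 4*pi; visible defects sum to (35/12)*pi

Answer: defect(P4) = (13/12)*pi


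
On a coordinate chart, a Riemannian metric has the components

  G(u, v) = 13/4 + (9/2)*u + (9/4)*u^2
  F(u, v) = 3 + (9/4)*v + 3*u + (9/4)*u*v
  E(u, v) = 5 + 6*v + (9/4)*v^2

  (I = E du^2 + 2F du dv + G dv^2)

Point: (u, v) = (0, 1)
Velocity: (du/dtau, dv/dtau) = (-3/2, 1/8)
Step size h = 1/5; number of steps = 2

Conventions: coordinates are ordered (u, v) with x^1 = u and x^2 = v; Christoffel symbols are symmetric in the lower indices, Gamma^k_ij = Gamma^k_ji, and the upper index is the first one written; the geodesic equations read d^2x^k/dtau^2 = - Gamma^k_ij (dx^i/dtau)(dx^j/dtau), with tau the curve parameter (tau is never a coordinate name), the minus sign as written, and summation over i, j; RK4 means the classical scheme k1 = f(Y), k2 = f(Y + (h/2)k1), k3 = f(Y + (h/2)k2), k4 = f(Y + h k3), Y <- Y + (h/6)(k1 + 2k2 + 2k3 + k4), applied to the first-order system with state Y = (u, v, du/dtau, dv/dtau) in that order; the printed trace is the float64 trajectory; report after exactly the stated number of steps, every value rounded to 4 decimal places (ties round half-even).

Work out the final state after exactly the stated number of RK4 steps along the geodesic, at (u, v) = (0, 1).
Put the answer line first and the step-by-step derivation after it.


Answer: u = -0.5889, v = 1.0537, du/dtau = -1.4428, dv/dtau = 0.1418

f(Y) = (du/dtau, dv/dtau, -Gamma^u_ij Y'^i Y'^j, -Gamma^v_ij Y'^i Y'^j) with the Gammas evaluated at the stage position; h = 0.200000; intermediate values shown to 6 dp
step 0: u = 0.0000, v = 1.0000, du/dtau = -1.5000, dv/dtau = 0.1250
step 1:
  k1: at (u, v) = (0.000000, 1.000000), (du/dtau, dv/dtau) = (-1.500000, 0.125000); Gamma_uuu = 0.000000, Gamma_uuv = 0.338710, Gamma_uvv = 0.000000, Gamma_vuu = 0.000000, Gamma_vuv = 0.145161, Gamma_vvv = 0.000000; k1 = (-1.500000, 0.125000, 0.127016, 0.054435)
  k2: at (u, v) = (-0.150000, 1.012500), (du/dtau, dv/dtau) = (-1.487298, 0.130444); Gamma_uuu = 0.000000, Gamma_uuv = 0.351706, Gamma_uvv = 0.000000, Gamma_vuu = 0.000000, Gamma_vuv = 0.127439, Gamma_vvv = 0.000000; k2 = (-1.487298, 0.130444, 0.136468, 0.049448)
  k3: at (u, v) = (-0.148730, 1.013044), (du/dtau, dv/dtau) = (-1.486353, 0.129945); Gamma_uuu = 0.000000, Gamma_uuv = 0.351539, Gamma_uvv = 0.000000, Gamma_vuu = 0.000000, Gamma_vuv = 0.127539, Gamma_vvv = 0.000000; k3 = (-1.486353, 0.129945, 0.135795, 0.049267)
  k4: at (u, v) = (-0.297271, 1.025989), (du/dtau, dv/dtau) = (-1.472841, 0.134853); Gamma_uuu = 0.000000, Gamma_uuv = 0.362712, Gamma_uvv = 0.000000, Gamma_vuu = 0.000000, Gamma_vuv = 0.108035, Gamma_vvv = 0.000000; k4 = (-1.472841, 0.134853, 0.144082, 0.042915)
  Y <- Y + (h/6)(k1 + 2k2 + 2k3 + k4): u = -0.2973, v = 1.0260, du/dtau = -1.4728, dv/dtau = 0.1348
step 2:
  k1: at (u, v) = (-0.297338, 1.026021), (du/dtau, dv/dtau) = (-1.472813, 0.134826); Gamma_uuu = 0.000000, Gamma_uuv = 0.362714, Gamma_uvv = 0.000000, Gamma_vuu = 0.000000, Gamma_vuv = 0.108023, Gamma_vvv = 0.000000; k1 = (-1.472813, 0.134826, 0.144051, 0.042901)
  k2: at (u, v) = (-0.444619, 1.039504), (du/dtau, dv/dtau) = (-1.458407, 0.139116); Gamma_uuu = 0.000000, Gamma_uuv = 0.371729, Gamma_uvv = 0.000000, Gamma_vuu = 0.000000, Gamma_vuv = 0.087006, Gamma_vvv = 0.000000; k2 = (-1.458407, 0.139116, 0.150839, 0.035305)
  k3: at (u, v) = (-0.443179, 1.039933), (du/dtau, dv/dtau) = (-1.457729, 0.138357); Gamma_uuu = 0.000000, Gamma_uuv = 0.371584, Gamma_uvv = 0.000000, Gamma_vuu = 0.000000, Gamma_vuv = 0.087182, Gamma_vvv = 0.000000; k3 = (-1.457729, 0.138357, 0.149887, 0.035167)
  k4: at (u, v) = (-0.588884, 1.053692), (du/dtau, dv/dtau) = (-1.442835, 0.141859); Gamma_uuu = 0.000000, Gamma_uuv = 0.378211, Gamma_uvv = 0.000000, Gamma_vuu = 0.000000, Gamma_vuv = 0.065139, Gamma_vvv = 0.000000; k4 = (-1.442835, 0.141859, 0.154824, 0.026665)
  Y <- Y + (h/6)(k1 + 2k2 + 2k3 + k4): u = -0.5889, v = 1.0537, du/dtau = -1.4428, dv/dtau = 0.1418


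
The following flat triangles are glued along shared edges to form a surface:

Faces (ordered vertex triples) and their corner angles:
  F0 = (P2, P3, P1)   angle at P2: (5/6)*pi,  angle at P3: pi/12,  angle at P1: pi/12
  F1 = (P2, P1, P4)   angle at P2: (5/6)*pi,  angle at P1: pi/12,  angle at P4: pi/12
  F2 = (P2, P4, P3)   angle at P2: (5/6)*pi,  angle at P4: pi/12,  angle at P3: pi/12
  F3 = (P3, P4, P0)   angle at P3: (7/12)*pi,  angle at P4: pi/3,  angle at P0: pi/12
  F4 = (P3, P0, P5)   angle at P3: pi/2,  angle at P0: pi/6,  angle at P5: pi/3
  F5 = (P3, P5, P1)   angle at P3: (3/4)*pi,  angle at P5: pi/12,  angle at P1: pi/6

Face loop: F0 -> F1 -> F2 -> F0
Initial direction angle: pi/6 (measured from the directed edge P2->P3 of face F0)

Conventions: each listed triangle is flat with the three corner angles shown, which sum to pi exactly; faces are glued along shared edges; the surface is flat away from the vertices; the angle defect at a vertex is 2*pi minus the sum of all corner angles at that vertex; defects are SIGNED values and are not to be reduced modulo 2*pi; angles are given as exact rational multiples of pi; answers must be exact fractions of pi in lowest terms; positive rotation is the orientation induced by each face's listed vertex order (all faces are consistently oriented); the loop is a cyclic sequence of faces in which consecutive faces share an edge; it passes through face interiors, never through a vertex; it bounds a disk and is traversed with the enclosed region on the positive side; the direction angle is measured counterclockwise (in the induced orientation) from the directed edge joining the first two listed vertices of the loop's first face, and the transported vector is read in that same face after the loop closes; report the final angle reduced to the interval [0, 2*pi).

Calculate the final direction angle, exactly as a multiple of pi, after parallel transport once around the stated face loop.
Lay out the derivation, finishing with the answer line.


enclosed vertex P2: corner angles sum to (5/2)*pi, defect = 2*pi - (5/2)*pi = -pi/2
adding the enclosed defects to the starting angle (mod 2*pi, induced orientation) gives the holonomy
final angle = pi/6 - pi/2 = (5/3)*pi (mod 2*pi)

Answer: final direction angle = (5/3)*pi


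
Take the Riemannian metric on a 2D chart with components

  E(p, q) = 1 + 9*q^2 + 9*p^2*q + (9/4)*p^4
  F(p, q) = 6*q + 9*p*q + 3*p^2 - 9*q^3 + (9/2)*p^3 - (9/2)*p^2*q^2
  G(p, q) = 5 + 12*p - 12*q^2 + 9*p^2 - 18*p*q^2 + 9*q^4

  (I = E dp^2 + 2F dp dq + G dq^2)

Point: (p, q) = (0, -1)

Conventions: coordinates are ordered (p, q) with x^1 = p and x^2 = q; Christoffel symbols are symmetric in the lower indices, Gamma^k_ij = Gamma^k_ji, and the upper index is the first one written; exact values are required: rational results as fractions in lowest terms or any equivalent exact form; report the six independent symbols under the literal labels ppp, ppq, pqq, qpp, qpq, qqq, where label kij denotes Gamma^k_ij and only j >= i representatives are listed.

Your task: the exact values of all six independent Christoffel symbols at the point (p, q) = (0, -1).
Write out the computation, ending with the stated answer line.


E = 10, F = 3, G = 2 at the point
E_p = 0, E_q = -18, F_p = -9, F_q = -21, G_p = -6, G_q = -12
EG - F^2 = 11;  g^inv = (1/11) * [[2, -3], [-3, 10]]
first-kind symbols [ij,l] = (1/2)(d_i g_jl + d_j g_il - d_l g_ij): [pp,p] = E_p/2 = 0, [pp,q] = F_p - E_q/2 = 0, [pq,p] = E_q/2 = -9, [pq,q] = G_p/2 = -3, [qq,p] = F_q - G_p/2 = -18, [qq,q] = G_q/2 = -6
Gamma^p_ij = (G*[ij,p] - F*[ij,q])/(EG - F^2), Gamma^q_ij = (E*[ij,q] - F*[ij,p])/(EG - F^2)

Answer: Gamma_ppp = 0, Gamma_ppq = -9/11, Gamma_pqq = -18/11, Gamma_qpp = 0, Gamma_qpq = -3/11, Gamma_qqq = -6/11


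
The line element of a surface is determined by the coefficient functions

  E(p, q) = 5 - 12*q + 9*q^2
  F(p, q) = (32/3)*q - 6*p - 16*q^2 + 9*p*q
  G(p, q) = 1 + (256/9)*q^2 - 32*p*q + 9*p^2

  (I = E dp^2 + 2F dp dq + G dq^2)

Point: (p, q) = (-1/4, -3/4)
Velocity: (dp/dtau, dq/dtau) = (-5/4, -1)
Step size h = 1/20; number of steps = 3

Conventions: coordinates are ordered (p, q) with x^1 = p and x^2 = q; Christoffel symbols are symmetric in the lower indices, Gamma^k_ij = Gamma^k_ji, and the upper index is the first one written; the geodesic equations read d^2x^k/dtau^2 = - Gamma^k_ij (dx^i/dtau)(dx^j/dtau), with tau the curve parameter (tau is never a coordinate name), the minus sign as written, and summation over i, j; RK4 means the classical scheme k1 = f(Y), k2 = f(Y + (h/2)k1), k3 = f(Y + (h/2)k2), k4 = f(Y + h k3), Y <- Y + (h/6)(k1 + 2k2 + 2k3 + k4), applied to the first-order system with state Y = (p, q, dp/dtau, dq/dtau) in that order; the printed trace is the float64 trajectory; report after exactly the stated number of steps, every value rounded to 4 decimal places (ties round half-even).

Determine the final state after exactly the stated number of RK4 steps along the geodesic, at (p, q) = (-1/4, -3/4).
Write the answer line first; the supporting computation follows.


Answer: p = -0.4343, q = -0.9024, dp/dtau = -1.2089, dq/dtau = -1.0310

f(Y) = (dp/dtau, dq/dtau, -Gamma^p_ij Y'^i Y'^j, -Gamma^q_ij Y'^i Y'^j) with the Gammas evaluated at the stage position; h = 0.050000; intermediate values shown to 6 dp
step 0: p = -0.2500, q = -0.7500, dp/dtau = -1.2500, dq/dtau = -1.0000
step 1:
  k1: at (p, q) = (-0.250000, -0.750000), (dp/dtau, dq/dtau) = (-1.250000, -1.000000); Gamma_ppp = 0.000000, Gamma_ppq = -0.430380, Gamma_pqq = 0.765120, Gamma_qpp = 0.000000, Gamma_qpq = 0.329114, Gamma_qqq = -0.585091; k1 = (-1.250000, -1.000000, 0.310830, -0.237693)
  k2: at (p, q) = (-0.281250, -0.775000), (dp/dtau, dq/dtau) = (-1.242229, -1.005942); Gamma_ppp = 0.000000, Gamma_ppq = -0.425034, Gamma_pqq = 0.755616, Gamma_qpp = 0.000000, Gamma_qpq = 0.323280, Gamma_qqq = -0.574719; k2 = (-1.242229, -1.005942, 0.297631, -0.226378)
  k3: at (p, q) = (-0.281056, -0.775149), (dp/dtau, dq/dtau) = (-1.242559, -1.005659); Gamma_ppp = 0.000000, Gamma_ppq = -0.424898, Gamma_pqq = 0.755374, Gamma_qpp = 0.000000, Gamma_qpq = 0.323278, Gamma_qqq = -0.574717; k3 = (-1.242559, -1.005659, 0.297949, -0.226691)
  k4: at (p, q) = (-0.312128, -0.800283), (dp/dtau, dq/dtau) = (-1.235103, -1.011335); Gamma_ppp = 0.000000, Gamma_ppq = -0.419551, Gamma_pqq = 0.745868, Gamma_qpp = 0.000000, Gamma_qpq = 0.317633, Gamma_qqq = -0.564681; k4 = (-1.235103, -1.011335, 0.285251, -0.215958)
  Y <- Y + (h/6)(k1 + 2k2 + 2k3 + k4): p = -0.3121, q = -0.8003, dp/dtau = -1.2351, dq/dtau = -1.0113
step 2:
  k1: at (p, q) = (-0.312122, -0.800288), (dp/dtau, dq/dtau) = (-1.235106, -1.011332); Gamma_ppp = 0.000000, Gamma_ppq = -0.419546, Gamma_pqq = 0.745860, Gamma_qpp = 0.000000, Gamma_qpq = 0.317633, Gamma_qqq = -0.564681; k1 = (-1.235106, -1.011332, 0.285253, -0.215961)
  k2: at (p, q) = (-0.343000, -0.825571), (dp/dtau, dq/dtau) = (-1.227975, -1.016731); Gamma_ppp = 0.000000, Gamma_ppq = -0.414189, Gamma_pqq = 0.736336, Gamma_qpp = 0.000000, Gamma_qpq = 0.312169, Gamma_qqq = -0.554968; k2 = (-1.227975, -1.016731, 0.273066, -0.205806)
  k3: at (p, q) = (-0.342822, -0.825706), (dp/dtau, dq/dtau) = (-1.228280, -1.016477); Gamma_ppp = 0.000000, Gamma_ppq = -0.414072, Gamma_pqq = 0.736128, Gamma_qpp = 0.000000, Gamma_qpq = 0.312169, Gamma_qqq = -0.554967; k3 = (-1.228280, -1.016477, 0.273367, -0.206091)
  k4: at (p, q) = (-0.373536, -0.851112), (dp/dtau, dq/dtau) = (-1.221438, -1.021636); Gamma_ppp = 0.000000, Gamma_ppq = -0.408737, Gamma_pqq = 0.726643, Gamma_qpp = 0.000000, Gamma_qpq = 0.306880, Gamma_qqq = -0.545565; k4 = (-1.221438, -1.021636, 0.261670, -0.196462)
  Y <- Y + (h/6)(k1 + 2k2 + 2k3 + k4): p = -0.3735, q = -0.8511, dp/dtau = -1.2214, dq/dtau = -1.0216
step 3:
  k1: at (p, q) = (-0.373531, -0.851116), (dp/dtau, dq/dtau) = (-1.221441, -1.021633); Gamma_ppp = 0.000000, Gamma_ppq = -0.408733, Gamma_pqq = 0.726637, Gamma_qpp = 0.000000, Gamma_qpq = 0.306880, Gamma_qqq = -0.545565; k1 = (-1.221441, -1.021633, 0.261672, -0.196466)
  k2: at (p, q) = (-0.404067, -0.876657), (dp/dtau, dq/dtau) = (-1.214900, -1.026545); Gamma_ppp = 0.000000, Gamma_ppq = -0.403412, Gamma_pqq = 0.717177, Gamma_qpp = 0.000000, Gamma_qpq = 0.301759, Gamma_qqq = -0.536461; k2 = (-1.214900, -1.026545, 0.250473, -0.187358)
  k3: at (p, q) = (-0.403904, -0.876780), (dp/dtau, dq/dtau) = (-1.215180, -1.026317); Gamma_ppp = 0.000000, Gamma_ppq = -0.403311, Gamma_pqq = 0.716998, Gamma_qpp = 0.000000, Gamma_qpq = 0.301760, Gamma_qqq = -0.536462; k3 = (-1.215180, -1.026317, 0.250754, -0.187616)
  k4: at (p, q) = (-0.434290, -0.902432), (dp/dtau, dq/dtau) = (-1.208904, -1.031014); Gamma_ppp = 0.000000, Gamma_ppq = -0.398030, Gamma_pqq = 0.707609, Gamma_qpp = 0.000000, Gamma_qpq = 0.296800, Gamma_qqq = -0.527645; k4 = (-1.208904, -1.031014, 0.240026, -0.178980)
  Y <- Y + (h/6)(k1 + 2k2 + 2k3 + k4): p = -0.4343, q = -0.9024, dp/dtau = -1.2089, dq/dtau = -1.0310


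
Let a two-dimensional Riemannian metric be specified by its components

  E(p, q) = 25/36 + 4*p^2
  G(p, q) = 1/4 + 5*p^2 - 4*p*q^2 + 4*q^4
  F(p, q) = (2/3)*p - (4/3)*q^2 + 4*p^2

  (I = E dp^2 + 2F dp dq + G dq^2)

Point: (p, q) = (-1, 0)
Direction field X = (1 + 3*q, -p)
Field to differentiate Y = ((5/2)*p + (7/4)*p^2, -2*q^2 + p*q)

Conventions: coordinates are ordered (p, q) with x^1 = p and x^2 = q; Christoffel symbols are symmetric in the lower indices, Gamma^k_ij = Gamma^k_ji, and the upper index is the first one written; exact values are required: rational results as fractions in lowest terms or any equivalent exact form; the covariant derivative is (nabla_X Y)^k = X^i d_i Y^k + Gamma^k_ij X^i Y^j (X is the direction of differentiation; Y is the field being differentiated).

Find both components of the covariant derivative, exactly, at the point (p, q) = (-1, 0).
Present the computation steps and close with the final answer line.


E = 169/36, F = 10/3, G = 21/4 at the point
E_p = -8, E_q = 0, F_p = -22/3, F_q = 0, G_p = -10, G_q = 0
EG - F^2 = 1949/144;  g^inv = (144/1949) * [[21/4, -10/3], [-10/3, 169/36]]
first-kind symbols [ij,l] = (1/2)(d_i g_jl + d_j g_il - d_l g_ij): [pp,p] = E_p/2 = -4, [pp,q] = F_p - E_q/2 = -22/3, [pq,p] = E_q/2 = 0, [pq,q] = G_p/2 = -5, [qq,p] = F_q - G_p/2 = 5, [qq,q] = G_q/2 = 0
Gamma^p_ij = (G*[ij,p] - F*[ij,q])/(EG - F^2), Gamma^q_ij = (E*[ij,q] - F*[ij,p])/(EG - F^2)
Gamma_ppp = 496/1949, Gamma_ppq = 2400/1949, Gamma_pqq = 3780/1949, Gamma_qpp = -9112/5847, Gamma_qpq = -3380/1949, Gamma_qqq = -2400/1949
X = (1, 1), Y = (-3/4, 0) at the point

Answer: (nabla_X Y)^p = -4121/1949, (nabla_X Y)^q = 2864/1949


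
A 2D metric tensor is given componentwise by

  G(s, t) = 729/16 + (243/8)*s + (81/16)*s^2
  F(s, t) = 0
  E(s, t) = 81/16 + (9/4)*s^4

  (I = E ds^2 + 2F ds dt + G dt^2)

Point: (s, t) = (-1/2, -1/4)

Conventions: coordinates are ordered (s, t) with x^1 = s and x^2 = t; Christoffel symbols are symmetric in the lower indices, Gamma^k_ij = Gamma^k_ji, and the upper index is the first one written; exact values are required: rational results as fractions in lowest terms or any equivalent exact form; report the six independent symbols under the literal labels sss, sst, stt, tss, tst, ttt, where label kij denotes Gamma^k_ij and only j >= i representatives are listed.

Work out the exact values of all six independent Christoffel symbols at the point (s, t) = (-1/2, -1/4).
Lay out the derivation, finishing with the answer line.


E = 333/64, F = 0, G = 2025/64 at the point
E_s = -9/8, E_t = 0, F_s = 0, F_t = 0, G_s = 405/16, G_t = 0
EG - F^2 = 674325/4096;  g^inv = (4096/674325) * [[2025/64, 0], [0, 333/64]]
first-kind symbols [ij,l] = (1/2)(d_i g_jl + d_j g_il - d_l g_ij): [ss,s] = E_s/2 = -9/16, [ss,t] = F_s - E_t/2 = 0, [st,s] = E_t/2 = 0, [st,t] = G_s/2 = 405/32, [tt,s] = F_t - G_s/2 = -405/32, [tt,t] = G_t/2 = 0
Gamma^s_ij = (G*[ij,s] - F*[ij,t])/(EG - F^2), Gamma^t_ij = (E*[ij,t] - F*[ij,s])/(EG - F^2)

Answer: Gamma_sss = -4/37, Gamma_sst = 0, Gamma_stt = -90/37, Gamma_tss = 0, Gamma_tst = 2/5, Gamma_ttt = 0


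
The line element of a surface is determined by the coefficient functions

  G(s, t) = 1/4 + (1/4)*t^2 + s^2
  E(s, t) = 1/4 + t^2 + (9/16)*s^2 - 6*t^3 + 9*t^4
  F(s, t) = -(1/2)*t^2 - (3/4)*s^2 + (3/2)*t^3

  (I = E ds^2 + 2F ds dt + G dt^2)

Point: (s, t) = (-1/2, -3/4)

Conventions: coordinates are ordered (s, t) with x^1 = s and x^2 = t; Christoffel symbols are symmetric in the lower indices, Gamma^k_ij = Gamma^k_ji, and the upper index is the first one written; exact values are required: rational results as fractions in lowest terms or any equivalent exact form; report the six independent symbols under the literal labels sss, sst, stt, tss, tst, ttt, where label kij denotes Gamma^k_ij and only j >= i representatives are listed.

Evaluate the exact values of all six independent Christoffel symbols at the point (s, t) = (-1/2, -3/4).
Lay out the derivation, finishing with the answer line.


E = 1621/256, F = -141/128, G = 41/64 at the point
E_s = -9/16, E_t = -429/16, F_s = 3/4, F_t = 105/32, G_s = -1, G_t = -3/8
EG - F^2 = 11645/4096;  g^inv = (4096/11645) * [[41/64, 141/128], [141/128, 1621/256]]
first-kind symbols [ij,l] = (1/2)(d_i g_jl + d_j g_il - d_l g_ij): [ss,s] = E_s/2 = -9/32, [ss,t] = F_s - E_t/2 = 453/32, [st,s] = E_t/2 = -429/32, [st,t] = G_s/2 = -1/2, [tt,s] = F_t - G_s/2 = 121/32, [tt,t] = G_t/2 = -3/16
Gamma^s_ij = (G*[ij,s] - F*[ij,t])/(EG - F^2), Gamma^t_ij = (E*[ij,t] - F*[ij,s])/(EG - F^2)

Answer: Gamma_sss = 12627/2329, Gamma_sst = -2202/685, Gamma_stt = 9076/11645, Gamma_tss = 146355/4658, Gamma_tst = -4321/685, Gamma_ttt = 12198/11645
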